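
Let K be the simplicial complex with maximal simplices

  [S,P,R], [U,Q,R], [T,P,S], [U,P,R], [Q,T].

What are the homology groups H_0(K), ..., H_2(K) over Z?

K has 6 vertices, 10 edges, 4 triangles.
rank ∂_0 = 0, rank ∂_1 = 5 ⇒ b_0 = 6 − 0 − 5 = 1; all invariant factors of ∂_1 are 1 so no torsion. So H_0 ≅ Z.
rank ∂_1 = 5, rank ∂_2 = 4 ⇒ b_1 = 10 − 5 − 4 = 1; all invariant factors of ∂_2 are 1 so no torsion. So H_1 ≅ Z.
rank ∂_2 = 4, rank ∂_3 = 0 ⇒ b_2 = 4 − 4 − 0 = 0. So H_2 ≅ 0.

H_0 = Z,  H_1 = Z,  H_2 = 0.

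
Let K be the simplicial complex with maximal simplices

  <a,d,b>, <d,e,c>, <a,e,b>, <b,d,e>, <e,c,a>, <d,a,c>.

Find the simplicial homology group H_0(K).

H_0 ≅ Z.

Order the vertices as a < b < c < d < e. Listing each simplex with vertices in this order, K has dimension 2 with simplices:

  0-simplices (5): a, b, c, d, e
  1-simplices (9): ab, ac, ad, ae, bd, be, cd, ce, de
  2-simplices (6): abd, abe, acd, ace, bde, cde

so the chain groups are C_0 ≅ Z^5, C_1 ≅ Z^9, C_2 ≅ Z^6.

∂_1: C_1 → C_0 sends each edge [p,q] (with p < q) to q − p. For instance
  ∂be = e − b.
The resulting 5×9 matrix has rank 4, and its Smith normal form has invariant factors (1,1,1,1).

Boundary ∂_2: C_2 → C_1 sends each 2-simplex [p,q,r] to [q,r] − [p,r] + [p,q]. For instance
  ∂acd = cd − ad + ac,
  ∂abe = be − ae + ab.
The 9×6 boundary matrix has rank 5 and Smith normal form diag(1,1,1,1,1).

From H_k ≅ ker(∂_k) / im(∂_{k+1}) we obtain:

  H_0: rank C_0 − rank ∂_1 = 5 − 4 = 1, and the invariant factors of ∂_1 are all 1, so H_0 ≅ Z.

(K is a triangulation of the 2-sphere S^2.)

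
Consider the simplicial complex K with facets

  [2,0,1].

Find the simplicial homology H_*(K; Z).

Order the vertices as 0 < 1 < 2. Listing each simplex with vertices in this order, K has dimension 2 with simplices:

  0-simplices (3): [0], [1], [2]
  1-simplices (3): [0,1], [0,2], [1,2]
  2-simplices (1): [0,1,2]

giving chain groups C_0 ≅ Z^3, C_1 ≅ Z^3, C_2 ≅ Z^1.

The boundary map ∂_1: C_1 → C_0 maps an edge to its endpoints' difference, ∂[p,q] = q − p. For instance
  ∂[0,2] = [2] − [0].
The resulting 3×3 matrix has rank 2, and its Smith normal form has invariant factors (1,1).

∂_2: C_2 → C_1 sends each 2-simplex [p,q,r] to [q,r] − [p,r] + [p,q]. For instance
  ∂[0,1,2] = [1,2] − [0,2] + [0,1].
As a 3×1 matrix over Z this has rank 1, with invariant factors (1).

From H_k ≅ ker(∂_k) / im(∂_{k+1}) we obtain:

  H_0: rank C_0 − rank ∂_1 = 3 − 2 = 1, and the invariant factors of ∂_1 are all 1, so H_0 ≅ Z.
  H_1: rank ker ∂_1 − rank ∂_2 = (3 − 2) − 1 = 0, and the invariant factors of ∂_2 are all 1, so H_1 ≅ 0.
  H_2: rank ker ∂_2 − rank ∂_3 = (1 − 1) − 0 = 0, and there is no ∂_3, so H_2 ≅ 0.

H_0 ≅ Z,  H_1 = 0,  H_2 = 0.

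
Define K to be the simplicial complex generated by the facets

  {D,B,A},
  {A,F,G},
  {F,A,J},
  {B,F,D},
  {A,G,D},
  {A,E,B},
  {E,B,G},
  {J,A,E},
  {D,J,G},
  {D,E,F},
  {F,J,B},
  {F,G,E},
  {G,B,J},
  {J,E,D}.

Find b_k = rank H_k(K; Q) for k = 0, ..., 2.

b_0 = 1, b_1 = 2, b_2 = 1.

Take the total order A < B < D < E < F < G < J on the vertex set. Then K (dimension 2) consists of the simplices:

  0-simplices (7): A, B, D, E, F, G, J
  1-simplices (21): AB, AD, AE, AF, AG, AJ, BD, BE, BF, BG, BJ, DE, DF, DG, DJ, EF, EG, EJ, FG, FJ, GJ
  2-simplices (14): ABD, ABE, ADG, AEJ, AFG, AFJ, BDF, BEG, BFJ, BGJ, DEF, DEJ, DGJ, EFG

Hence C_0 ≅ Z^7, C_1 ≅ Z^21, C_2 ≅ Z^14.

∂_1: C_1 → C_0 sends each edge [p,q] (with p < q) to q − p. For instance
  ∂AB = B − A.
As a 7×21 matrix over Z this has rank 6, with invariant factors (1,1,1,1,1,1).

The boundary map ∂_2: C_2 → C_1 acts by ∂[p,q,r] = [q,r] − [p,r] + [p,q]. For instance
  ∂DEF = EF − DF + DE,
  ∂BDF = DF − BF + BD.
As a 21×14 matrix over Z this has rank 13, with invariant factors (1,1,1,1,1,1,1,1,1,1,1,1,1).

Computing H_k = (kernel of ∂_k) / (image of ∂_{k+1}):

  H_0: rank C_0 − rank ∂_1 = 7 − 6 = 1, and the invariant factors of ∂_1 are all 1, so H_0 = Z.
  H_1: rank ker ∂_1 − rank ∂_2 = (21 − 6) − 13 = 2, and the invariant factors of ∂_2 are all 1, so H_1 = Z^2.
  H_2: rank ker ∂_2 − rank ∂_3 = (14 − 13) − 0 = 1, and there is no ∂_3, so H_2 = Z.

As a check, the Euler characteristic is 7 − 21 + 14 = 0, which agrees with 1 − 2 + 1 = 0.

Hence the Betti numbers are b_0 = 1, b_1 = 2, b_2 = 1.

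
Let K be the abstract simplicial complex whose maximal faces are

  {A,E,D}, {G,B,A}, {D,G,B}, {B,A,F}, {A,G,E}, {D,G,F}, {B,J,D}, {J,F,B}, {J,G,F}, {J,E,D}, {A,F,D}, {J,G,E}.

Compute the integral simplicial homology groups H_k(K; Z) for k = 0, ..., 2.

H_0 = Z,  H_1 = Z/2Z,  H_2 = 0.

Take the total order A < B < D < E < F < G < J on the vertex set. Then K (dimension 2) consists of the simplices:

  0-simplices (7): A, B, D, E, F, G, J
  1-simplices (18): AB, AD, AE, AF, AG, BD, BF, BG, BJ, DE, DF, DG, DJ, EG, EJ, FG, FJ, GJ
  2-simplices (12): ABF, ABG, ADE, ADF, AEG, BDG, BDJ, BFJ, DEJ, DFG, EGJ, FGJ

so the chain groups are C_0 ≅ Z^7, C_1 ≅ Z^18, C_2 ≅ Z^12.

∂_1: C_1 → C_0 is given by ∂[p,q] = [q] − [p]. For instance
  ∂BD = D − B.
This gives a 7×18 integer matrix of rank 6; reducing to Smith normal form yields diagonal entries (1,1,1,1,1,1).

Boundary ∂_2: C_2 → C_1 maps a triangle to the signed sum of its edges. For instance
  ∂BFJ = FJ − BJ + BF,
  ∂EGJ = GJ − EJ + EG.
The resulting 18×12 matrix has rank 12, and its Smith normal form has invariant factors (1,1,1,1,1,1,1,1,1,1,1,2).

From H_k ≅ ker(∂_k) / im(∂_{k+1}) we obtain:

  H_0: rank C_0 − rank ∂_1 = 7 − 6 = 1, and the invariant factors of ∂_1 are all 1, so H_0 = Z.
  H_1: rank ker ∂_1 − rank ∂_2 = (18 − 6) − 12 = 0, and ∂_2 has invariant factor 2 > 1, so H_1 = Z/2Z.
  H_2: rank ker ∂_2 − rank ∂_3 = (12 − 12) − 0 = 0, and there is no ∂_3, so H_2 = 0.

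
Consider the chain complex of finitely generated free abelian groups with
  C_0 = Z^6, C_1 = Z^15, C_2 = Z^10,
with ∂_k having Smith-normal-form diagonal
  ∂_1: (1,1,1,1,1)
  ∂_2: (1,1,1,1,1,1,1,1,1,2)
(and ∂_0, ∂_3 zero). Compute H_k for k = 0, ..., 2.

H_0 ≅ Z,  H_1 ≅ Z_2,  H_2 = 0.

H_0: b_0 = 6 − 0 − 5 = 1; torsion from ∂_1 factors > 1: none. So H_0 ≅ Z.
H_1: b_1 = 15 − 5 − 10 = 0; torsion from ∂_2 factors > 1: [2]. So H_1 ≅ Z_2.
H_2: b_2 = 10 − 10 − 0 = 0; torsion from ∂_3 factors > 1: none. So H_2 ≅ 0.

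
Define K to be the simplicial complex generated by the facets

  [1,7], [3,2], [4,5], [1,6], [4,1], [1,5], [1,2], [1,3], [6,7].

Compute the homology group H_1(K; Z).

Order the vertices as 1 < 2 < 3 < 4 < 5 < 6 < 7. Listing each simplex with vertices in this order, K has dimension 1 with simplices:

  0-simplices (7): [1], [2], [3], [4], [5], [6], [7]
  1-simplices (9): [1,2], [1,3], [1,4], [1,5], [1,6], [1,7], [2,3], [4,5], [6,7]

giving chain groups C_0 ≅ Z^7, C_1 ≅ Z^9.

∂_1: C_1 → C_0 is given by ∂[p,q] = [q] − [p].
The 7×9 boundary matrix has rank 6 and Smith normal form diag(1,1,1,1,1,1).

From H_k ≅ ker(∂_k) / im(∂_{k+1}) we obtain:

  H_1: rank ker ∂_1 − rank ∂_2 = (9 − 6) − 0 = 3, and there is no ∂_2, so H_1 ≅ Z^3.

H_1 ≅ Z^3.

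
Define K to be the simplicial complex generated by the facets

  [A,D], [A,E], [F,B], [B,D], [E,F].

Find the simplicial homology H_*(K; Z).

Order the vertices as A < B < D < E < F. Listing each simplex with vertices in this order, K has dimension 1 with simplices:

  0-simplices (5): A, B, D, E, F
  1-simplices (5): AD, AE, BD, BF, EF

giving chain groups C_0 ≅ Z^5, C_1 ≅ Z^5.

Boundary ∂_1: C_1 → C_0 sends each edge [p,q] (with p < q) to q − p.
The resulting 5×5 matrix has rank 4, and its Smith normal form has invariant factors (1,1,1,1).

Computing H_k = (kernel of ∂_k) / (image of ∂_{k+1}):

  H_0: rank C_0 − rank ∂_1 = 5 − 4 = 1, and the invariant factors of ∂_1 are all 1, so H_0 = Z.
  H_1: rank ker ∂_1 − rank ∂_2 = (5 − 4) − 0 = 1, and there is no ∂_2, so H_1 = Z.

H_0 = Z,  H_1 = Z.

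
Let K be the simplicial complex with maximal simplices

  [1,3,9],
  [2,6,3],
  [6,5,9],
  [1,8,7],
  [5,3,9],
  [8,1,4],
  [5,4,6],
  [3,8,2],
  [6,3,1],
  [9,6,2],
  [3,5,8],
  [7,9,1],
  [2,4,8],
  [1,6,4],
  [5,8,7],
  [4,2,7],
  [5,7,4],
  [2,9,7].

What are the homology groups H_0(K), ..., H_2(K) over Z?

K has 9 vertices, 27 edges, 18 triangles.
rank ∂_0 = 0, rank ∂_1 = 8 ⇒ b_0 = 9 − 0 − 8 = 1; all invariant factors of ∂_1 are 1 so no torsion. So H_0 = Z.
rank ∂_1 = 8, rank ∂_2 = 18 ⇒ b_1 = 27 − 8 − 18 = 1; ∂_2 has invariant factor(s) [2] giving torsion. So H_1 = Z ⊕ Z/2.
rank ∂_2 = 18, rank ∂_3 = 0 ⇒ b_2 = 18 − 18 − 0 = 0. So H_2 = 0.

H_0 ≅ Z,  H_1 ≅ Z ⊕ Z/2,  H_2 = 0.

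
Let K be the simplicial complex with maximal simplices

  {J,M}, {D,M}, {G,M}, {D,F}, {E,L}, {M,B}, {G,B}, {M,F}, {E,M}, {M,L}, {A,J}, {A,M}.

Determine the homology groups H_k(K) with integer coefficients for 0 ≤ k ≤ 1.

H_0 = Z,  H_1 = Z^4.

We work with the vertex ordering A < B < D < E < F < G < J < L < M. The simplices of K, each written with vertices in increasing order, are:

  0-simplices (9): A, B, D, E, F, G, J, L, M
  1-simplices (12): AJ, AM, BG, BM, DF, DM, EL, EM, FM, GM, JM, LM

so the chain groups are C_0 ≅ Z^9, C_1 ≅ Z^12.

Boundary ∂_1: C_1 → C_0 sends each edge [p,q] (with p < q) to q − p.
As a 9×12 matrix over Z this has rank 8, with invariant factors (1,1,1,1,1,1,1,1).

Computing H_k = (kernel of ∂_k) / (image of ∂_{k+1}):

  H_0: rank C_0 − rank ∂_1 = 9 − 8 = 1, and the invariant factors of ∂_1 are all 1, so H_0 = Z.
  H_1: rank ker ∂_1 − rank ∂_2 = (12 − 8) − 0 = 4, and there is no ∂_2, so H_1 = Z^4.

As a check, the Euler characteristic is 9 − 12 = -3, which agrees with 1 − 4 = -3.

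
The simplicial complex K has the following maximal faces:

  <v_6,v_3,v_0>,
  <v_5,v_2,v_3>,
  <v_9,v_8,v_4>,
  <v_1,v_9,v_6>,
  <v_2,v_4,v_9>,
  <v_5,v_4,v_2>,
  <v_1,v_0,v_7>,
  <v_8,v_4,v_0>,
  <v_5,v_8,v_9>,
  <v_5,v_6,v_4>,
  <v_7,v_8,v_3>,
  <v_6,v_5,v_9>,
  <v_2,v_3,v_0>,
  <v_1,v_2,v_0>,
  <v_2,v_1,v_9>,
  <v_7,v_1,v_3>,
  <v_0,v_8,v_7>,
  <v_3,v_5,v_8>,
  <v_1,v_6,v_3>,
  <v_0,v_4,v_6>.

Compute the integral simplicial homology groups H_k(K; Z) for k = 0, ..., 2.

Order the vertices as v_0 < v_1 < v_2 < v_3 < v_4 < v_5 < v_6 < v_7 < v_8 < v_9. Listing each simplex with vertices in this order, K has dimension 2 with simplices:

  0-simplices (10): [v_0], [v_1], [v_2], [v_3], [v_4], [v_5], [v_6], [v_7], [v_8], [v_9]
  1-simplices (30): (30 of them)
  2-simplices (20): (20 of them)

Hence C_0 ≅ Z^10, C_1 ≅ Z^30, C_2 ≅ Z^20.

Boundary ∂_1: C_1 → C_0 is given by ∂[p,q] = [q] − [p]. For instance
  ∂[v_5,v_8] = [v_8] − [v_5].
The 10×30 boundary matrix has rank 9 and Smith normal form diag(1,1,1,1,1,1,1,1,1).

The boundary map ∂_2: C_2 → C_1 maps a triangle to the signed sum of its edges. For instance
  ∂[v_0,v_1,v_7] = [v_1,v_7] − [v_0,v_7] + [v_0,v_1],
  ∂[v_3,v_5,v_8] = [v_5,v_8] − [v_3,v_8] + [v_3,v_5].
The resulting 30×20 matrix has rank 20, and its Smith normal form has invariant factors (1,1,1,1,1,1,1,1,1,1,1,1,1,1,1,1,1,1,1,2).

From H_k ≅ ker(∂_k) / im(∂_{k+1}) we obtain:

  H_0: rank C_0 − rank ∂_1 = 10 − 9 = 1, and the invariant factors of ∂_1 are all 1, so H_0 = Z.
  H_1: rank ker ∂_1 − rank ∂_2 = (30 − 9) − 20 = 1, and ∂_2 has invariant factor 2 > 1, so H_1 = Z ⊕ Z_2.
  H_2: rank ker ∂_2 − rank ∂_3 = (20 − 20) − 0 = 0, and there is no ∂_3, so H_2 = 0.

As a check, the Euler characteristic is 10 − 30 + 20 = 0, which agrees with 1 − 1 + 0 = 0.

H_0 ≅ Z,  H_1 ≅ Z ⊕ Z_2,  H_2 = 0.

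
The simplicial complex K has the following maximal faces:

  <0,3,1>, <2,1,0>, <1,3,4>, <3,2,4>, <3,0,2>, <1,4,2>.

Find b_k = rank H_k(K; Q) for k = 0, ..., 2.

b_0 = 1, b_1 = 0, b_2 = 1.

Fix the vertex order 0 < 1 < 2 < 3 < 4 and write every simplex with vertices in increasing order. Then dim K = 2 and the simplices of K are:

  0-simplices (5): [0], [1], [2], [3], [4]
  1-simplices (9): [0,1], [0,2], [0,3], [1,2], [1,3], [1,4], [2,3], [2,4], [3,4]
  2-simplices (6): [0,1,2], [0,1,3], [0,2,3], [1,2,4], [1,3,4], [2,3,4]

so the chain groups are C_0 ≅ Z^5, C_1 ≅ Z^9, C_2 ≅ Z^6.

The boundary map ∂_1: C_1 → C_0 is given by ∂[p,q] = [q] − [p]. For instance
  ∂[0,2] = [2] − [0].
The 5×9 boundary matrix has rank 4 and Smith normal form diag(1,1,1,1).

The boundary map ∂_2: C_2 → C_1 maps a triangle to the signed sum of its edges. For instance
  ∂[2,3,4] = [3,4] − [2,4] + [2,3],
  ∂[0,2,3] = [2,3] − [0,3] + [0,2].
The 9×6 boundary matrix has rank 5 and Smith normal form diag(1,1,1,1,1).

From H_k ≅ ker(∂_k) / im(∂_{k+1}) we obtain:

  H_0: rank C_0 − rank ∂_1 = 5 − 4 = 1, and the invariant factors of ∂_1 are all 1, so H_0 ≅ Z.
  H_1: rank ker ∂_1 − rank ∂_2 = (9 − 4) − 5 = 0, and the invariant factors of ∂_2 are all 1, so H_1 ≅ 0.
  H_2: rank ker ∂_2 − rank ∂_3 = (6 − 5) − 0 = 1, and there is no ∂_3, so H_2 ≅ Z.

Hence the Betti numbers are b_0 = 1, b_1 = 0, b_2 = 1.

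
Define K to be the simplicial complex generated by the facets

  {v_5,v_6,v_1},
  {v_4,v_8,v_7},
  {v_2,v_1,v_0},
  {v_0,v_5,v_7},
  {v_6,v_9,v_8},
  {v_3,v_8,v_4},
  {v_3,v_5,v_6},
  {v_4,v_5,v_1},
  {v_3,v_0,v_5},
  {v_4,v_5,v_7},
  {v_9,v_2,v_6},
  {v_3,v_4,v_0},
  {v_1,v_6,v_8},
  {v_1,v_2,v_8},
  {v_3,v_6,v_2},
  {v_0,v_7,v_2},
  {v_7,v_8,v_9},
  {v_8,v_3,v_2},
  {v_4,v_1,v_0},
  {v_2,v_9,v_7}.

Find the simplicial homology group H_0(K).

Order the vertices as v_0 < v_1 < v_2 < v_3 < v_4 < v_5 < v_6 < v_7 < v_8 < v_9. Listing each simplex with vertices in this order, K has dimension 2 with simplices:

  0-simplices (10): [v_0], [v_1], [v_2], [v_3], [v_4], [v_5], [v_6], [v_7], [v_8], [v_9]
  1-simplices (30): (30 of them)
  2-simplices (20): (20 of them)

so the chain groups are C_0 ≅ Z^10, C_1 ≅ Z^30, C_2 ≅ Z^20.

The boundary map ∂_1: C_1 → C_0 sends each edge [p,q] (with p < q) to q − p.
The 10×30 boundary matrix has rank 9 and Smith normal form diag(1,1,1,1,1,1,1,1,1).

Boundary ∂_2: C_2 → C_1 sends each 2-simplex [p,q,r] to [q,r] − [p,r] + [p,q]. For instance
  ∂[v_0,v_3,v_5] = [v_3,v_5] − [v_0,v_5] + [v_0,v_3],
  ∂[v_4,v_5,v_7] = [v_5,v_7] − [v_4,v_7] + [v_4,v_5].
The resulting 30×20 matrix has rank 20, and its Smith normal form has invariant factors (1,1,1,1,1,1,1,1,1,1,1,1,1,1,1,1,1,1,1,2).

Reading off H_k = ker ∂_k / im ∂_{k+1}:

  H_0: rank C_0 − rank ∂_1 = 10 − 9 = 1, and the invariant factors of ∂_1 are all 1, so H_0 = Z.

H_0 = Z.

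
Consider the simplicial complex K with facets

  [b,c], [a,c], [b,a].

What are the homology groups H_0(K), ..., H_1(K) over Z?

Order the vertices as a < b < c. Listing each simplex with vertices in this order, K has dimension 1 with simplices:

  0-simplices (3): a, b, c
  1-simplices (3): ab, ac, bc

Hence C_0 ≅ Z^3, C_1 ≅ Z^3.

Boundary ∂_1: C_1 → C_0 sends each edge [p,q] (with p < q) to q − p. For instance
  ∂ac = c − a.
The resulting 3×3 matrix has rank 2, and its Smith normal form has invariant factors (1,1).

Reading off H_k = ker ∂_k / im ∂_{k+1}:

  H_0: rank C_0 − rank ∂_1 = 3 − 2 = 1, and the invariant factors of ∂_1 are all 1, so H_0 ≅ Z.
  H_1: rank ker ∂_1 − rank ∂_2 = (3 − 2) − 0 = 1, and there is no ∂_2, so H_1 ≅ Z.

H_0 = Z,  H_1 = Z.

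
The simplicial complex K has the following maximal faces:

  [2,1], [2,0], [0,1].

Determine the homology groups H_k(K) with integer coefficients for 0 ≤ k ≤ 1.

H_0 ≅ Z,  H_1 ≅ Z.

K has 3 vertices, 3 edges.
rank ∂_0 = 0, rank ∂_1 = 2 ⇒ b_0 = 3 − 0 − 2 = 1; all invariant factors of ∂_1 are 1 so no torsion. So H_0 = Z.
rank ∂_1 = 2, rank ∂_2 = 0 ⇒ b_1 = 3 − 2 − 0 = 1. So H_1 = Z.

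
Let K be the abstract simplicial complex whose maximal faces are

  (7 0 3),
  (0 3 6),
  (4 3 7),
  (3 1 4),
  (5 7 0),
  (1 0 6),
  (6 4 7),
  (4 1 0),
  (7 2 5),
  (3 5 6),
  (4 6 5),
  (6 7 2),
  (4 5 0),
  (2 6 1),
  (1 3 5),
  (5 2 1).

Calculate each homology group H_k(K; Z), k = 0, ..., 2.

Order the vertices as 0 < 1 < 2 < 3 < 4 < 5 < 6 < 7. Listing each simplex with vertices in this order, K has dimension 2 with simplices:

  0-simplices (8): [0], [1], [2], [3], [4], [5], [6], [7]
  1-simplices (24): (24 of them)
  2-simplices (16): [0,1,4], [0,1,6], [0,3,6], [0,3,7], [0,4,5], [0,5,7], [1,2,5], [1,2,6], [1,3,4], [1,3,5], [2,5,7], [2,6,7], [3,4,7], [3,5,6], [4,5,6], [4,6,7]

giving chain groups C_0 ≅ Z^8, C_1 ≅ Z^24, C_2 ≅ Z^16.

∂_1: C_1 → C_0 sends each edge [p,q] (with p < q) to q − p. For instance
  ∂[3,5] = [5] − [3].
As a 8×24 matrix over Z this has rank 7, with invariant factors (1,1,1,1,1,1,1).

The boundary map ∂_2: C_2 → C_1 sends each 2-simplex [p,q,r] to [q,r] − [p,r] + [p,q]. For instance
  ∂[0,5,7] = [5,7] − [0,7] + [0,5],
  ∂[2,6,7] = [6,7] − [2,7] + [2,6].
This gives a 24×16 integer matrix of rank 15; reducing to Smith normal form yields diagonal entries (1,1,1,1,1,1,1,1,1,1,1,1,1,1,1).

Now H_k = ker ∂_k / im ∂_{k+1}, so:

  H_0: rank C_0 − rank ∂_1 = 8 − 7 = 1, and the invariant factors of ∂_1 are all 1, so H_0 ≅ Z.
  H_1: rank ker ∂_1 − rank ∂_2 = (24 − 7) − 15 = 2, and the invariant factors of ∂_2 are all 1, so H_1 ≅ Z^2.
  H_2: rank ker ∂_2 − rank ∂_3 = (16 − 15) − 0 = 1, and there is no ∂_3, so H_2 ≅ Z.

(K is a triangulation of the torus T^2.)

H_0 ≅ Z,  H_1 ≅ Z^2,  H_2 ≅ Z.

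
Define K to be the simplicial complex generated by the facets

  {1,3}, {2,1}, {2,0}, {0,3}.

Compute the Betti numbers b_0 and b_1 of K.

Fix the vertex order 0 < 1 < 2 < 3 and write every simplex with vertices in increasing order. Then dim K = 1 and the simplices of K are:

  0-simplices (4): [0], [1], [2], [3]
  1-simplices (4): [0,2], [0,3], [1,2], [1,3]

Hence C_0 ≅ Z^4, C_1 ≅ Z^4.

∂_1: C_1 → C_0 maps an edge to its endpoints' difference, ∂[p,q] = q − p. For instance
  ∂[0,2] = [2] − [0].
The 4×4 boundary matrix has rank 3 and Smith normal form diag(1,1,1).

Now H_k = ker ∂_k / im ∂_{k+1}, so:

  H_0: rank C_0 − rank ∂_1 = 4 − 3 = 1, and the invariant factors of ∂_1 are all 1, so H_0 = Z.
  H_1: rank ker ∂_1 − rank ∂_2 = (4 − 3) − 0 = 1, and there is no ∂_2, so H_1 = Z.

Hence the Betti numbers are b_0 = 1, b_1 = 1.

b_0 = 1, b_1 = 1.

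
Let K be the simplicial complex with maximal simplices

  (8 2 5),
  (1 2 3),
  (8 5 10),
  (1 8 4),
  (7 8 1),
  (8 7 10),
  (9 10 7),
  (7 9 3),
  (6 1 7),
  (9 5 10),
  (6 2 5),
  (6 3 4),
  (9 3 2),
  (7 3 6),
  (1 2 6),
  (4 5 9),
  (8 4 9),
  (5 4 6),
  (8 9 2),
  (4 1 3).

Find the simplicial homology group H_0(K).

H_0 = Z.

Order the vertices as 1 < 2 < 3 < 4 < 5 < 6 < 7 < 8 < 9 < 10. Listing each simplex with vertices in this order, K has dimension 2 with simplices:

  0-simplices (10): [1], [2], [3], [4], [5], [6], [7], [8], [9], [10]
  1-simplices (30): (30 of them)
  2-simplices (20): (20 of them)

so the chain groups are C_0 ≅ Z^10, C_1 ≅ Z^30, C_2 ≅ Z^20.

Boundary ∂_1: C_1 → C_0 maps an edge to its endpoints' difference, ∂[p,q] = q − p.
The 10×30 boundary matrix has rank 9 and Smith normal form diag(1,1,1,1,1,1,1,1,1).

The boundary map ∂_2: C_2 → C_1 acts by ∂[p,q,r] = [q,r] − [p,r] + [p,q]. For instance
  ∂[1,2,3] = [2,3] − [1,3] + [1,2],
  ∂[2,8,9] = [8,9] − [2,9] + [2,8].
This gives a 30×20 integer matrix of rank 20; reducing to Smith normal form yields diagonal entries (1,1,1,1,1,1,1,1,1,1,1,1,1,1,1,1,1,1,1,2).

Now H_k = ker ∂_k / im ∂_{k+1}, so:

  H_0: rank C_0 − rank ∂_1 = 10 − 9 = 1, and the invariant factors of ∂_1 are all 1, so H_0 ≅ Z.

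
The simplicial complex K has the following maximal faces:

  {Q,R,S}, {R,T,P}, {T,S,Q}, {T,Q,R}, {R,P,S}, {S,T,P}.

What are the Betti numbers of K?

b_0 = 1, b_1 = 0, b_2 = 1.

Take the total order P < Q < R < S < T on the vertex set. Then K (dimension 2) consists of the simplices:

  0-simplices (5): P, Q, R, S, T
  1-simplices (9): PR, PS, PT, QR, QS, QT, RS, RT, ST
  2-simplices (6): PRS, PRT, PST, QRS, QRT, QST

so the chain groups are C_0 ≅ Z^5, C_1 ≅ Z^9, C_2 ≅ Z^6.

Boundary ∂_1: C_1 → C_0 is given by ∂[p,q] = [q] − [p].
The resulting 5×9 matrix has rank 4, and its Smith normal form has invariant factors (1,1,1,1).

Boundary ∂_2: C_2 → C_1 maps a triangle to the signed sum of its edges. For instance
  ∂PRS = RS − PS + PR,
  ∂PRT = RT − PT + PR.
The 9×6 boundary matrix has rank 5 and Smith normal form diag(1,1,1,1,1).

From H_k ≅ ker(∂_k) / im(∂_{k+1}) we obtain:

  H_0: rank C_0 − rank ∂_1 = 5 − 4 = 1, and the invariant factors of ∂_1 are all 1, so H_0 ≅ Z.
  H_1: rank ker ∂_1 − rank ∂_2 = (9 − 4) − 5 = 0, and the invariant factors of ∂_2 are all 1, so H_1 ≅ 0.
  H_2: rank ker ∂_2 − rank ∂_3 = (6 − 5) − 0 = 1, and there is no ∂_3, so H_2 ≅ Z.

Hence the Betti numbers are b_0 = 1, b_1 = 0, b_2 = 1.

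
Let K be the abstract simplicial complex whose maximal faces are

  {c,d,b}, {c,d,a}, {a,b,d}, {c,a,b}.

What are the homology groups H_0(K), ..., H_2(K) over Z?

H_0 ≅ Z,  H_1 = 0,  H_2 ≅ Z.

Take the total order a < b < c < d on the vertex set. Then K (dimension 2) consists of the simplices:

  0-simplices (4): a, b, c, d
  1-simplices (6): ab, ac, ad, bc, bd, cd
  2-simplices (4): abc, abd, acd, bcd

giving chain groups C_0 ≅ Z^4, C_1 ≅ Z^6, C_2 ≅ Z^4.

Boundary ∂_1: C_1 → C_0 is given by ∂[p,q] = [q] − [p]. For instance
  ∂bd = d − b.
This gives a 4×6 integer matrix of rank 3; reducing to Smith normal form yields diagonal entries (1,1,1).

Boundary ∂_2: C_2 → C_1 acts by ∂[p,q,r] = [q,r] − [p,r] + [p,q]. For instance
  ∂abd = bd − ad + ab,
  ∂bcd = cd − bd + bc.
This gives a 6×4 integer matrix of rank 3; reducing to Smith normal form yields diagonal entries (1,1,1).

From H_k ≅ ker(∂_k) / im(∂_{k+1}) we obtain:

  H_0: rank C_0 − rank ∂_1 = 4 − 3 = 1, and the invariant factors of ∂_1 are all 1, so H_0 ≅ Z.
  H_1: rank ker ∂_1 − rank ∂_2 = (6 − 3) − 3 = 0, and the invariant factors of ∂_2 are all 1, so H_1 ≅ 0.
  H_2: rank ker ∂_2 − rank ∂_3 = (4 − 3) − 0 = 1, and there is no ∂_3, so H_2 ≅ Z.

As a check, the Euler characteristic is 4 − 6 + 4 = 2, which agrees with 1 − 0 + 1 = 2.
(K is a triangulation of the 2-sphere S^2.)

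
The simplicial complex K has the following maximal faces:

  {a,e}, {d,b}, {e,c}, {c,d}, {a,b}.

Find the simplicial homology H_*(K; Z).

Fix the vertex order a < b < c < d < e and write every simplex with vertices in increasing order. Then dim K = 1 and the simplices of K are:

  0-simplices (5): a, b, c, d, e
  1-simplices (5): ab, ae, bd, cd, ce

Hence C_0 ≅ Z^5, C_1 ≅ Z^5.

∂_1: C_1 → C_0 is given by ∂[p,q] = [q] − [p]. For instance
  ∂cd = d − c.
The 5×5 boundary matrix has rank 4 and Smith normal form diag(1,1,1,1).

Now H_k = ker ∂_k / im ∂_{k+1}, so:

  H_0: rank C_0 − rank ∂_1 = 5 − 4 = 1, and the invariant factors of ∂_1 are all 1, so H_0 = Z.
  H_1: rank ker ∂_1 − rank ∂_2 = (5 − 4) − 0 = 1, and there is no ∂_2, so H_1 = Z.

(K is a triangulation of the circle S^1.)

H_0 = Z,  H_1 = Z.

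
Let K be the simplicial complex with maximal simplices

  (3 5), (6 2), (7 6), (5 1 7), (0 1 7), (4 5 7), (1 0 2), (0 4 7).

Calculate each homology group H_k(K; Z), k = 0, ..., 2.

H_0 = Z,  H_1 = Z,  H_2 = 0.

We work with the vertex ordering 0 < 1 < 2 < 3 < 4 < 5 < 6 < 7. The simplices of K, each written with vertices in increasing order, are:

  0-simplices (8): [0], [1], [2], [3], [4], [5], [6], [7]
  1-simplices (13): [0,1], [0,2], [0,4], [0,7], [1,2], [1,5], [1,7], [2,6], [3,5], [4,5], [4,7], [5,7], [6,7]
  2-simplices (5): [0,1,2], [0,1,7], [0,4,7], [1,5,7], [4,5,7]

so the chain groups are C_0 ≅ Z^8, C_1 ≅ Z^13, C_2 ≅ Z^5.

∂_1: C_1 → C_0 sends each edge [p,q] (with p < q) to q − p. For instance
  ∂[6,7] = [7] − [6].
The resulting 8×13 matrix has rank 7, and its Smith normal form has invariant factors (1,1,1,1,1,1,1).

∂_2: C_2 → C_1 maps a triangle to the signed sum of its edges. For instance
  ∂[4,5,7] = [5,7] − [4,7] + [4,5],
  ∂[1,5,7] = [5,7] − [1,7] + [1,5].
The resulting 13×5 matrix has rank 5, and its Smith normal form has invariant factors (1,1,1,1,1).

Computing H_k = (kernel of ∂_k) / (image of ∂_{k+1}):

  H_0: rank C_0 − rank ∂_1 = 8 − 7 = 1, and the invariant factors of ∂_1 are all 1, so H_0 ≅ Z.
  H_1: rank ker ∂_1 − rank ∂_2 = (13 − 7) − 5 = 1, and the invariant factors of ∂_2 are all 1, so H_1 ≅ Z.
  H_2: rank ker ∂_2 − rank ∂_3 = (5 − 5) − 0 = 0, and there is no ∂_3, so H_2 ≅ 0.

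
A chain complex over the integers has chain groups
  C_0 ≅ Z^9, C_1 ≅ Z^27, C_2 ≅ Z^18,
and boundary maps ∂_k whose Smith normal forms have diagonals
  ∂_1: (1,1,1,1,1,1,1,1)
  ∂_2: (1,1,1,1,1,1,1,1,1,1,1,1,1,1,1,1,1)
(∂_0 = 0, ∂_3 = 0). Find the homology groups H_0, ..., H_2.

H_0 = Z,  H_1 = Z^2,  H_2 = Z.

H_0: b_0 = 9 − 0 − 8 = 1; torsion from ∂_1 factors > 1: none. So H_0 = Z.
H_1: b_1 = 27 − 8 − 17 = 2; torsion from ∂_2 factors > 1: none. So H_1 = Z^2.
H_2: b_2 = 18 − 17 − 0 = 1; torsion from ∂_3 factors > 1: none. So H_2 = Z.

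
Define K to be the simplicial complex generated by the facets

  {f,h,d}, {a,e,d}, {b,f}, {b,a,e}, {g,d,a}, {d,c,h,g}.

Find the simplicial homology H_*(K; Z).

Fix the vertex order a < b < c < d < e < f < g < h and write every simplex with vertices in increasing order. Then dim K = 3 and the simplices of K are:

  0-simplices (8): a, b, c, d, e, f, g, h
  1-simplices (15): ab, ad, ae, ag, be, bf, cd, cg, ch, de, df, dg, dh, fh, gh
  2-simplices (8): abe, ade, adg, cdg, cdh, cgh, dfh, dgh
  3-simplices (1): cdgh

giving chain groups C_0 ≅ Z^8, C_1 ≅ Z^15, C_2 ≅ Z^8, C_3 ≅ Z^1.

The boundary map ∂_1: C_1 → C_0 maps an edge to its endpoints' difference, ∂[p,q] = q − p. For instance
  ∂cg = g − c.
The resulting 8×15 matrix has rank 7, and its Smith normal form has invariant factors (1,1,1,1,1,1,1).

The boundary map ∂_2: C_2 → C_1 maps a triangle to the signed sum of its edges. For instance
  ∂cgh = gh − ch + cg,
  ∂cdh = dh − ch + cd.
The resulting 15×8 matrix has rank 7, and its Smith normal form has invariant factors (1,1,1,1,1,1,1).

Boundary ∂_3: C_3 → C_2 sends each 3-simplex σ to the alternating sum Σ_i (−1)^i (σ with its i-th vertex removed). For instance
  ∂cdgh = dgh − cgh + cdh − cdg.
This gives a 8×1 integer matrix of rank 1; reducing to Smith normal form yields diagonal entries (1).

Computing H_k = (kernel of ∂_k) / (image of ∂_{k+1}):

  H_0: rank C_0 − rank ∂_1 = 8 − 7 = 1, and the invariant factors of ∂_1 are all 1, so H_0 = Z.
  H_1: rank ker ∂_1 − rank ∂_2 = (15 − 7) − 7 = 1, and the invariant factors of ∂_2 are all 1, so H_1 = Z.
  H_2: rank ker ∂_2 − rank ∂_3 = (8 − 7) − 1 = 0, and the invariant factors of ∂_3 are all 1, so H_2 = 0.
  H_3: rank ker ∂_3 − rank ∂_4 = (1 − 1) − 0 = 0, and there is no ∂_4, so H_3 = 0.

H_0 = Z,  H_1 = Z,  H_2 = 0,  H_3 = 0.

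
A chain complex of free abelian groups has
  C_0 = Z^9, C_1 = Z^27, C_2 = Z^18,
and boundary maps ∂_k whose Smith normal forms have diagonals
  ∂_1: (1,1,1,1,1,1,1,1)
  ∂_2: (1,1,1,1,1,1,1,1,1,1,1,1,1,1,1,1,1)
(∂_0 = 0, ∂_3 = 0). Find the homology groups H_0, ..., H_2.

H_0: b_0 = 9 − 0 − 8 = 1; torsion from ∂_1 factors > 1: none. So H_0 = Z.
H_1: b_1 = 27 − 8 − 17 = 2; torsion from ∂_2 factors > 1: none. So H_1 = Z^2.
H_2: b_2 = 18 − 17 − 0 = 1; torsion from ∂_3 factors > 1: none. So H_2 = Z.

H_0 = Z,  H_1 = Z^2,  H_2 = Z.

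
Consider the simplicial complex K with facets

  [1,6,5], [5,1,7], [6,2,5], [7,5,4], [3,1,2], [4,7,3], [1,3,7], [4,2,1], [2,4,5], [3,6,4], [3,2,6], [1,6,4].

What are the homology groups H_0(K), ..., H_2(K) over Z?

K has 7 vertices, 18 edges, 12 triangles.
rank ∂_0 = 0, rank ∂_1 = 6 ⇒ b_0 = 7 − 0 − 6 = 1; all invariant factors of ∂_1 are 1 so no torsion. So H_0 = Z.
rank ∂_1 = 6, rank ∂_2 = 12 ⇒ b_1 = 18 − 6 − 12 = 0; ∂_2 has invariant factor(s) [2] giving torsion. So H_1 = Z/2.
rank ∂_2 = 12, rank ∂_3 = 0 ⇒ b_2 = 12 − 12 − 0 = 0. So H_2 = 0.

H_0 = Z,  H_1 = Z/2,  H_2 = 0.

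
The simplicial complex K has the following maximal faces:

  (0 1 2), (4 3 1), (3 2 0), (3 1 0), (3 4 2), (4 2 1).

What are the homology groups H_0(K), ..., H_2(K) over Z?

Fix the vertex order 0 < 1 < 2 < 3 < 4 and write every simplex with vertices in increasing order. Then dim K = 2 and the simplices of K are:

  0-simplices (5): [0], [1], [2], [3], [4]
  1-simplices (9): [0,1], [0,2], [0,3], [1,2], [1,3], [1,4], [2,3], [2,4], [3,4]
  2-simplices (6): [0,1,2], [0,1,3], [0,2,3], [1,2,4], [1,3,4], [2,3,4]

Hence C_0 ≅ Z^5, C_1 ≅ Z^9, C_2 ≅ Z^6.

∂_1: C_1 → C_0 sends each edge [p,q] (with p < q) to q − p.
The 5×9 boundary matrix has rank 4 and Smith normal form diag(1,1,1,1).

Boundary ∂_2: C_2 → C_1 sends each 2-simplex [p,q,r] to [q,r] − [p,r] + [p,q]. For instance
  ∂[0,2,3] = [2,3] − [0,3] + [0,2],
  ∂[1,2,4] = [2,4] − [1,4] + [1,2].
This gives a 9×6 integer matrix of rank 5; reducing to Smith normal form yields diagonal entries (1,1,1,1,1).

Now H_k = ker ∂_k / im ∂_{k+1}, so:

  H_0: rank C_0 − rank ∂_1 = 5 − 4 = 1, and the invariant factors of ∂_1 are all 1, so H_0 = Z.
  H_1: rank ker ∂_1 − rank ∂_2 = (9 − 4) − 5 = 0, and the invariant factors of ∂_2 are all 1, so H_1 = 0.
  H_2: rank ker ∂_2 − rank ∂_3 = (6 − 5) − 0 = 1, and there is no ∂_3, so H_2 = Z.

As a check, the Euler characteristic is 5 − 9 + 6 = 2, which agrees with 1 − 0 + 1 = 2.

H_0 = Z,  H_1 = 0,  H_2 = Z.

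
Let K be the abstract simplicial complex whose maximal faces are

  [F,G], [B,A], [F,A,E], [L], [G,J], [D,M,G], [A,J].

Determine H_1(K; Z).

Fix the vertex order A < B < D < E < F < G < J < L < M and write every simplex with vertices in increasing order. Then dim K = 2 and the simplices of K are:

  0-simplices (9): A, B, D, E, F, G, J, L, M
  1-simplices (10): AB, AE, AF, AJ, DG, DM, EF, FG, GJ, GM
  2-simplices (2): AEF, DGM

Hence C_0 ≅ Z^9, C_1 ≅ Z^10, C_2 ≅ Z^2.

Boundary ∂_1: C_1 → C_0 maps an edge to its endpoints' difference, ∂[p,q] = q − p.
The resulting 9×10 matrix has rank 7, and its Smith normal form has invariant factors (1,1,1,1,1,1,1).

The boundary map ∂_2: C_2 → C_1 maps a triangle to the signed sum of its edges. For instance
  ∂DGM = GM − DM + DG,
  ∂AEF = EF − AF + AE.
This gives a 10×2 integer matrix of rank 2; reducing to Smith normal form yields diagonal entries (1,1).

Reading off H_k = ker ∂_k / im ∂_{k+1}:

  H_1: rank ker ∂_1 − rank ∂_2 = (10 − 7) − 2 = 1, and the invariant factors of ∂_2 are all 1, so H_1 = Z.

H_1 = Z.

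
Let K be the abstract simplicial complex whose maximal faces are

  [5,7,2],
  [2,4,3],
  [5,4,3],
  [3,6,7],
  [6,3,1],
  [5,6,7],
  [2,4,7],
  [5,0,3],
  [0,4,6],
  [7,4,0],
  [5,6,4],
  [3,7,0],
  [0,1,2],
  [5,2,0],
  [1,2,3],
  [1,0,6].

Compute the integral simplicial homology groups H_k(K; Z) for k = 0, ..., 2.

H_0 = Z,  H_1 = Z^2,  H_2 = Z.

Take the total order 0 < 1 < 2 < 3 < 4 < 5 < 6 < 7 on the vertex set. Then K (dimension 2) consists of the simplices:

  0-simplices (8): [0], [1], [2], [3], [4], [5], [6], [7]
  1-simplices (24): (24 of them)
  2-simplices (16): [0,1,2], [0,1,6], [0,2,5], [0,3,5], [0,3,7], [0,4,6], [0,4,7], [1,2,3], [1,3,6], [2,3,4], [2,4,7], [2,5,7], [3,4,5], [3,6,7], [4,5,6], [5,6,7]

giving chain groups C_0 ≅ Z^8, C_1 ≅ Z^24, C_2 ≅ Z^16.

∂_1: C_1 → C_0 is given by ∂[p,q] = [q] − [p]. For instance
  ∂[3,5] = [5] − [3].
The 8×24 boundary matrix has rank 7 and Smith normal form diag(1,1,1,1,1,1,1).

∂_2: C_2 → C_1 maps a triangle to the signed sum of its edges. For instance
  ∂[0,1,2] = [1,2] − [0,2] + [0,1],
  ∂[2,5,7] = [5,7] − [2,7] + [2,5].
The resulting 24×16 matrix has rank 15, and its Smith normal form has invariant factors (1,1,1,1,1,1,1,1,1,1,1,1,1,1,1).

Computing H_k = (kernel of ∂_k) / (image of ∂_{k+1}):

  H_0: rank C_0 − rank ∂_1 = 8 − 7 = 1, and the invariant factors of ∂_1 are all 1, so H_0 ≅ Z.
  H_1: rank ker ∂_1 − rank ∂_2 = (24 − 7) − 15 = 2, and the invariant factors of ∂_2 are all 1, so H_1 ≅ Z^2.
  H_2: rank ker ∂_2 − rank ∂_3 = (16 − 15) − 0 = 1, and there is no ∂_3, so H_2 ≅ Z.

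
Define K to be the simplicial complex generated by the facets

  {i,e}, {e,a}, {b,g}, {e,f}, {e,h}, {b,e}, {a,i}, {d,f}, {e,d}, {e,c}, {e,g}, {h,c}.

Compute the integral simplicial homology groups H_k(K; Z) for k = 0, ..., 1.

Fix the vertex order a < b < c < d < e < f < g < h < i and write every simplex with vertices in increasing order. Then dim K = 1 and the simplices of K are:

  0-simplices (9): a, b, c, d, e, f, g, h, i
  1-simplices (12): ae, ai, be, bg, ce, ch, de, df, ef, eg, eh, ei

so the chain groups are C_0 ≅ Z^9, C_1 ≅ Z^12.

∂_1: C_1 → C_0 sends each edge [p,q] (with p < q) to q − p. For instance
  ∂ei = i − e.
The 9×12 boundary matrix has rank 8 and Smith normal form diag(1,1,1,1,1,1,1,1).

From H_k ≅ ker(∂_k) / im(∂_{k+1}) we obtain:

  H_0: rank C_0 − rank ∂_1 = 9 − 8 = 1, and the invariant factors of ∂_1 are all 1, so H_0 = Z.
  H_1: rank ker ∂_1 − rank ∂_2 = (12 − 8) − 0 = 4, and there is no ∂_2, so H_1 = Z^4.

H_0 ≅ Z,  H_1 ≅ Z^4.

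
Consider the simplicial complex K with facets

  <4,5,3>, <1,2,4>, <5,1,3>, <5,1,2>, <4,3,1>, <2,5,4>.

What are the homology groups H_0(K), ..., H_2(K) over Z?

Order the vertices as 1 < 2 < 3 < 4 < 5. Listing each simplex with vertices in this order, K has dimension 2 with simplices:

  0-simplices (5): [1], [2], [3], [4], [5]
  1-simplices (9): [1,2], [1,3], [1,4], [1,5], [2,4], [2,5], [3,4], [3,5], [4,5]
  2-simplices (6): [1,2,4], [1,2,5], [1,3,4], [1,3,5], [2,4,5], [3,4,5]

Hence C_0 ≅ Z^5, C_1 ≅ Z^9, C_2 ≅ Z^6.

The boundary map ∂_1: C_1 → C_0 is given by ∂[p,q] = [q] − [p].
This gives a 5×9 integer matrix of rank 4; reducing to Smith normal form yields diagonal entries (1,1,1,1).

The boundary map ∂_2: C_2 → C_1 acts by ∂[p,q,r] = [q,r] − [p,r] + [p,q]. For instance
  ∂[1,3,4] = [3,4] − [1,4] + [1,3],
  ∂[3,4,5] = [4,5] − [3,5] + [3,4].
The resulting 9×6 matrix has rank 5, and its Smith normal form has invariant factors (1,1,1,1,1).

Now H_k = ker ∂_k / im ∂_{k+1}, so:

  H_0: rank C_0 − rank ∂_1 = 5 − 4 = 1, and the invariant factors of ∂_1 are all 1, so H_0 = Z.
  H_1: rank ker ∂_1 − rank ∂_2 = (9 − 4) − 5 = 0, and the invariant factors of ∂_2 are all 1, so H_1 = 0.
  H_2: rank ker ∂_2 − rank ∂_3 = (6 − 5) − 0 = 1, and there is no ∂_3, so H_2 = Z.

As a check, the Euler characteristic is 5 − 9 + 6 = 2, which agrees with 1 − 0 + 1 = 2.

H_0 = Z,  H_1 = 0,  H_2 = Z.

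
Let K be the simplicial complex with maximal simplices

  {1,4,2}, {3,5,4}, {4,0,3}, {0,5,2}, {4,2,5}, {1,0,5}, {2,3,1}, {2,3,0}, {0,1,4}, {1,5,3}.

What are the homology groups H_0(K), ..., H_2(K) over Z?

Order the vertices as 0 < 1 < 2 < 3 < 4 < 5. Listing each simplex with vertices in this order, K has dimension 2 with simplices:

  0-simplices (6): [0], [1], [2], [3], [4], [5]
  1-simplices (15): [0,1], [0,2], [0,3], [0,4], [0,5], [1,2], [1,3], [1,4], [1,5], [2,3], [2,4], [2,5], [3,4], [3,5], [4,5]
  2-simplices (10): [0,1,4], [0,1,5], [0,2,3], [0,2,5], [0,3,4], [1,2,3], [1,2,4], [1,3,5], [2,4,5], [3,4,5]

Hence C_0 ≅ Z^6, C_1 ≅ Z^15, C_2 ≅ Z^10.

Boundary ∂_1: C_1 → C_0 is given by ∂[p,q] = [q] − [p]. For instance
  ∂[0,5] = [5] − [0].
This gives a 6×15 integer matrix of rank 5; reducing to Smith normal form yields diagonal entries (1,1,1,1,1).

The boundary map ∂_2: C_2 → C_1 sends each 2-simplex [p,q,r] to [q,r] − [p,r] + [p,q]. For instance
  ∂[1,3,5] = [3,5] − [1,5] + [1,3],
  ∂[2,4,5] = [4,5] − [2,5] + [2,4].
As a 15×10 matrix over Z this has rank 10, with invariant factors (1,1,1,1,1,1,1,1,1,2).

Computing H_k = (kernel of ∂_k) / (image of ∂_{k+1}):

  H_0: rank C_0 − rank ∂_1 = 6 − 5 = 1, and the invariant factors of ∂_1 are all 1, so H_0 = Z.
  H_1: rank ker ∂_1 − rank ∂_2 = (15 − 5) − 10 = 0, and ∂_2 has invariant factor 2 > 1, so H_1 = Z/2.
  H_2: rank ker ∂_2 − rank ∂_3 = (10 − 10) − 0 = 0, and there is no ∂_3, so H_2 = 0.

As a check, the Euler characteristic is 6 − 15 + 10 = 1, which agrees with 1 − 0 + 0 = 1.

H_0 ≅ Z,  H_1 ≅ Z/2,  H_2 = 0.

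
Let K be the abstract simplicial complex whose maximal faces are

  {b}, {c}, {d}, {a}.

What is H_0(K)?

H_0 ≅ Z^4.

Order the vertices as a < b < c < d. Listing each simplex with vertices in this order, K has dimension 0 with simplices:

  0-simplices (4): a, b, c, d

giving chain groups C_0 ≅ Z^4.

Now H_k = ker ∂_k / im ∂_{k+1}, so:

  H_0: rank C_0 − rank ∂_1 = 4 − 0 = 4, and there is no ∂_1, so H_0 = Z^4.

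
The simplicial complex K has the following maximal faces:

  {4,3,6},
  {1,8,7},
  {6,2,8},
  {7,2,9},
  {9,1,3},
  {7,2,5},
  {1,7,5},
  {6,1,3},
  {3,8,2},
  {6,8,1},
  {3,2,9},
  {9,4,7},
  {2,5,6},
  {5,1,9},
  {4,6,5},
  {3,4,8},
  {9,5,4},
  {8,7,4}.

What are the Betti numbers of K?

b_0 = 1, b_1 = 1, b_2 = 0.

Order the vertices as 1 < 2 < 3 < 4 < 5 < 6 < 7 < 8 < 9. Listing each simplex with vertices in this order, K has dimension 2 with simplices:

  0-simplices (9): [1], [2], [3], [4], [5], [6], [7], [8], [9]
  1-simplices (27): (27 of them)
  2-simplices (18): [1,3,6], [1,3,9], [1,5,7], [1,5,9], [1,6,8], [1,7,8], [2,3,8], [2,3,9], [2,5,6], [2,5,7], [2,6,8], [2,7,9], [3,4,6], [3,4,8], [4,5,6], [4,5,9], [4,7,8], [4,7,9]

giving chain groups C_0 ≅ Z^9, C_1 ≅ Z^27, C_2 ≅ Z^18.

Boundary ∂_1: C_1 → C_0 maps an edge to its endpoints' difference, ∂[p,q] = q − p.
The 9×27 boundary matrix has rank 8 and Smith normal form diag(1,1,1,1,1,1,1,1).

The boundary map ∂_2: C_2 → C_1 acts by ∂[p,q,r] = [q,r] − [p,r] + [p,q]. For instance
  ∂[2,5,6] = [5,6] − [2,6] + [2,5],
  ∂[4,5,9] = [5,9] − [4,9] + [4,5].
The 27×18 boundary matrix has rank 18 and Smith normal form diag(1,1,1,1,1,1,1,1,1,1,1,1,1,1,1,1,1,2).

Now H_k = ker ∂_k / im ∂_{k+1}, so:

  H_0: rank C_0 − rank ∂_1 = 9 − 8 = 1, and the invariant factors of ∂_1 are all 1, so H_0 ≅ Z.
  H_1: rank ker ∂_1 − rank ∂_2 = (27 − 8) − 18 = 1, and ∂_2 has invariant factor 2 > 1, so H_1 ≅ Z ⊕ Z/2.
  H_2: rank ker ∂_2 − rank ∂_3 = (18 − 18) − 0 = 0, and there is no ∂_3, so H_2 ≅ 0.

Hence the Betti numbers are b_0 = 1, b_1 = 1, b_2 = 0.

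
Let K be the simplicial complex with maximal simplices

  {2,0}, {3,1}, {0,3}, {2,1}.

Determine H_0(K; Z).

H_0 = Z.

Order the vertices as 0 < 1 < 2 < 3. Listing each simplex with vertices in this order, K has dimension 1 with simplices:

  0-simplices (4): [0], [1], [2], [3]
  1-simplices (4): [0,2], [0,3], [1,2], [1,3]

Hence C_0 ≅ Z^4, C_1 ≅ Z^4.

∂_1: C_1 → C_0 sends each edge [p,q] (with p < q) to q − p. For instance
  ∂[0,3] = [3] − [0].
This gives a 4×4 integer matrix of rank 3; reducing to Smith normal form yields diagonal entries (1,1,1).

Computing H_k = (kernel of ∂_k) / (image of ∂_{k+1}):

  H_0: rank C_0 − rank ∂_1 = 4 − 3 = 1, and the invariant factors of ∂_1 are all 1, so H_0 = Z.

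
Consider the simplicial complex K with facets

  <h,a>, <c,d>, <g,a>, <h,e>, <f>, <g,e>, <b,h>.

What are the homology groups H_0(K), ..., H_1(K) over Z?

Take the total order a < b < c < d < e < f < g < h on the vertex set. Then K (dimension 1) consists of the simplices:

  0-simplices (8): a, b, c, d, e, f, g, h
  1-simplices (6): ag, ah, bh, cd, eg, eh

giving chain groups C_0 ≅ Z^8, C_1 ≅ Z^6.

∂_1: C_1 → C_0 maps an edge to its endpoints' difference, ∂[p,q] = q − p.
The resulting 8×6 matrix has rank 5, and its Smith normal form has invariant factors (1,1,1,1,1).

Computing H_k = (kernel of ∂_k) / (image of ∂_{k+1}):

  H_0: rank C_0 − rank ∂_1 = 8 − 5 = 3, and the invariant factors of ∂_1 are all 1, so H_0 ≅ Z^3.
  H_1: rank ker ∂_1 − rank ∂_2 = (6 − 5) − 0 = 1, and there is no ∂_2, so H_1 ≅ Z.

As a check, the Euler characteristic is 8 − 6 = 2, which agrees with 3 − 1 = 2.

H_0 = Z^3,  H_1 = Z.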